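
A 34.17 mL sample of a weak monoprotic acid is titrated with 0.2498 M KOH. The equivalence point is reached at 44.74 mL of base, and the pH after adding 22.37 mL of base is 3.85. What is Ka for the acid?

1.4 x 10^-4

22.37 mL is half of the equivalence volume, so this is the half-equivalence point where [HA] = [A^-].
At half-equivalence pH = pKa, so pKa = 3.85.
Ka = 10^(-3.85) = 1.4 x 10^-4.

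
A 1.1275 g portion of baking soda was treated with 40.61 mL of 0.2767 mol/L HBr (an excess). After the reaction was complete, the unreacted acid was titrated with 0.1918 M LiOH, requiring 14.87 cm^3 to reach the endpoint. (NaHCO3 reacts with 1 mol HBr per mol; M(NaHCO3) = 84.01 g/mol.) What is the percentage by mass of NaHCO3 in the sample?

62.5%

Total n(HBr) added = 0.2767 x 0.04061 = 0.01124 mol.
n(LiOH) used = 0.1918 x 0.01487 = 0.002852 mol, which equals the excess n(HBr).
So n(HBr) consumed by the sample = 0.01124 - 0.002852 = 0.008385 mol.
n(NaHCO3) = 0.008385 / 1 = 0.008385 mol.
mass NaHCO3 = 0.008385 x 84.01 = 0.7044 g, so %NaHCO3 = 0.7044/1.1275 x 100 = 62.5%.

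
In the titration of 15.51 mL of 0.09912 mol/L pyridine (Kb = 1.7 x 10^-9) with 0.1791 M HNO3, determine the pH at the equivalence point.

n(C5H5N) = 0.09912 x 0.01551 = 0.001537 mol; V(HNO3) at equivalence = 0.001537/0.1791 = 0.008584 L.
At equivalence the base is fully converted to C5H5NH+; total volume = 0.02409 L, so [C5H5NH+] = 0.001537/0.02409 = 0.06381 M.
Ka(C5H5NH+) = Kw/Kb = 1.0e-14 / 1.7 x 10^-9 = 5.88e-6.
[H^+] = sqrt(Ka x [C5H5NH+]) = sqrt(5.88e-6 x 0.06381) = 0.000613 M.
pH = -log(0.000613) = 3.21.

3.21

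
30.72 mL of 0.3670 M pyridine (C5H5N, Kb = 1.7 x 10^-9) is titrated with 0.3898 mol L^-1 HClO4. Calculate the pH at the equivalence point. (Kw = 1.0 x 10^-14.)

2.98

n(C5H5N) = 0.3670 x 0.03072 = 0.01127 mol; V(HClO4) at equivalence = 0.01127/0.3898 = 0.02892 L.
At equivalence the base is fully converted to C5H5NH+; total volume = 0.05964 L, so [C5H5NH+] = 0.01127/0.05964 = 0.1890 M.
Ka(C5H5NH+) = Kw/Kb = 1.0e-14 / 1.7 x 10^-9 = 5.88e-6.
[H^+] = sqrt(Ka x [C5H5NH+]) = sqrt(5.88e-6 x 0.1890) = 0.00105 M.
pH = -log(0.00105) = 2.98.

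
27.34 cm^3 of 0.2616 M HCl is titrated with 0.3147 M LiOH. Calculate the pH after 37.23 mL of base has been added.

n(acid) = 0.2616 x 0.02734 = 0.007152 mol; n(LiOH) added = 0.3147 x 0.03723 = 0.01172 mol.
Base is in excess by 0.01172 - 0.007152 = 0.004564 mol in a total volume of 0.06457 L.
[OH^-] = 0.004564/0.06457 = 0.07069 M, so pOH = 1.15 and pH = 14.00 - 1.15 = 12.85.

12.85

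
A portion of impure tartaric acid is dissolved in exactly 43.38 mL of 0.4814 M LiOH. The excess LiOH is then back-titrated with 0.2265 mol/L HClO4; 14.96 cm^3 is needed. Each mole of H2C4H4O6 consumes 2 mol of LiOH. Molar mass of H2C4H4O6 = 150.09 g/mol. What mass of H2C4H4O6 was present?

Total n(LiOH) added = 0.4814 x 0.04338 = 0.02088 mol.
n(HClO4) used = 0.2265 x 0.01496 = 0.003388 mol, which equals the excess n(LiOH).
So n(LiOH) consumed by the sample = 0.02088 - 0.003388 = 0.01749 mol.
n(H2C4H4O6) = 0.01749 / 2 = 0.008747 mol.
mass = 0.008747 mol x 150.09 g/mol = 1.31 g.

1.31 g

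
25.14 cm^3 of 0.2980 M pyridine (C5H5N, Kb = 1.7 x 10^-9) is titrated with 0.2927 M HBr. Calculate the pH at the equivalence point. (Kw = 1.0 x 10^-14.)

3.03

n(C5H5N) = 0.2980 x 0.02514 = 0.007492 mol; V(HBr) at equivalence = 0.007492/0.2927 = 0.02560 L.
At equivalence the base is fully converted to C5H5NH+; total volume = 0.05074 L, so [C5H5NH+] = 0.007492/0.05074 = 0.1477 M.
Ka(C5H5NH+) = Kw/Kb = 1.0e-14 / 1.7 x 10^-9 = 5.88e-6.
[H^+] = sqrt(Ka x [C5H5NH+]) = sqrt(5.88e-6 x 0.1477) = 0.000932 M.
pH = -log(0.000932) = 3.03.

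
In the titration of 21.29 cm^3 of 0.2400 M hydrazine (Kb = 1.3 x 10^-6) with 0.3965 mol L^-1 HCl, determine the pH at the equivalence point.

4.47

n(N2H4) = 0.2400 x 0.02129 = 0.005110 mol; V(HCl) at equivalence = 0.005110/0.3965 = 0.01289 L.
At equivalence the base is fully converted to N2H5+; total volume = 0.03418 L, so [N2H5+] = 0.005110/0.03418 = 0.1495 M.
Ka(N2H5+) = Kw/Kb = 1.0e-14 / 1.3 x 10^-6 = 7.69e-9.
[H^+] = sqrt(Ka x [N2H5+]) = sqrt(7.69e-9 x 0.1495) = 3.39e-5 M.
pH = -log(3.39e-5) = 4.47.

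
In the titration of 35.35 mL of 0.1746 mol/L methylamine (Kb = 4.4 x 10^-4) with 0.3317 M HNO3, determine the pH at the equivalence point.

5.79

n(CH3NH2) = 0.1746 x 0.03535 = 0.006172 mol; V(HNO3) at equivalence = 0.006172/0.3317 = 0.01861 L.
At equivalence the base is fully converted to CH3NH3+; total volume = 0.05396 L, so [CH3NH3+] = 0.006172/0.05396 = 0.1144 M.
Ka(CH3NH3+) = Kw/Kb = 1.0e-14 / 4.4 x 10^-4 = 2.27e-11.
[H^+] = sqrt(Ka x [CH3NH3+]) = sqrt(2.27e-11 x 0.1144) = 1.61e-6 M.
pH = -log(1.61e-6) = 5.79.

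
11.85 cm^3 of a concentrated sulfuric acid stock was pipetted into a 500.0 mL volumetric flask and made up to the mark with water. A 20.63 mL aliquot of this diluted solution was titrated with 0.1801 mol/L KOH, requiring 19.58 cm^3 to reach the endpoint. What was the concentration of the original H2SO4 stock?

n(KOH) = 0.1801 x 0.01958 = 0.003526 mol.
n(H2SO4) in the aliquot = 0.003526 x 1/2 = 0.001763 mol.
[diluted H2SO4] = 0.001763 / 0.02063 = 0.08547 M.
Dilution factor = 500.0/11.85 = 42.19, so [stock] = 0.08547 x 42.19 = 3.61 M.

3.61 M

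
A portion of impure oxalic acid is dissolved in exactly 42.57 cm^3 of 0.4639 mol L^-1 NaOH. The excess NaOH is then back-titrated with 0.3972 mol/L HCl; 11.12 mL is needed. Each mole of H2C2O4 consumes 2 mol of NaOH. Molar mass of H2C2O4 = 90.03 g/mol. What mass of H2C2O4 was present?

Total n(NaOH) added = 0.4639 x 0.04257 = 0.01975 mol.
n(HCl) used = 0.3972 x 0.01112 = 0.004417 mol, which equals the excess n(NaOH).
So n(NaOH) consumed by the sample = 0.01975 - 0.004417 = 0.01533 mol.
n(H2C2O4) = 0.01533 / 2 = 0.007666 mol.
mass = 0.007666 mol x 90.03 g/mol = 0.690 g.

0.690 g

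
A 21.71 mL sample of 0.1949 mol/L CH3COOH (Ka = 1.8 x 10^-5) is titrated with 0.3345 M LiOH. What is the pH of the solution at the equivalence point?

8.92

n(CH3COOH) = 0.1949 x 0.02171 = 0.004231 mol; V(LiOH) at equivalence = 0.004231/0.3345 = 0.01265 L.
At equivalence all the acid is converted to CH3COO-; total volume = 0.02171 + 0.01265 = 0.03436 L, so [CH3COO-] = 0.004231/0.03436 = 0.1231 M.
Kb = Kw/Ka = 1.0e-14 / 1.8 x 10^-5 = 5.56e-10.
[OH^-] = sqrt(Kb x [CH3COO-]) = sqrt(5.56e-10 x 0.1231) = 8.27e-6 M.
pOH = 5.08, so pH = 14.00 - 5.08 = 8.92.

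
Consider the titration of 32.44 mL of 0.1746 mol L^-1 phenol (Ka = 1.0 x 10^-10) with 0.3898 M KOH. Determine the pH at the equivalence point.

11.54

n(C6H5OH) = 0.1746 x 0.03244 = 0.005664 mol; V(KOH) at equivalence = 0.005664/0.3898 = 0.01453 L.
At equivalence all the acid is converted to C6H5O-; total volume = 0.03244 + 0.01453 = 0.04697 L, so [C6H5O-] = 0.005664/0.04697 = 0.1206 M.
Kb = Kw/Ka = 1.0e-14 / 1.0 x 10^-10 = 0.000100.
[OH^-] = sqrt(Kb x [C6H5O-]) = sqrt(0.000100 x 0.1206) = 0.00347 M.
pOH = 2.46, so pH = 14.00 - 2.46 = 11.54.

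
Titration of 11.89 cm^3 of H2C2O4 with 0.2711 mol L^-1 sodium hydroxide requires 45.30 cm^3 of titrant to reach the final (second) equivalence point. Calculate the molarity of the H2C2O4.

0.516 M

n(NaOH) = 0.2711 x 0.04530 = 0.01228 mol.
At the final (second) equivalence point, 2 mol OH^- react per mol H2C2O4, so n(H2C2O4) = 0.01228 / 2 = 0.006140 mol.
[H2C2O4] = 0.006140 / 0.01189 L = 0.516 M.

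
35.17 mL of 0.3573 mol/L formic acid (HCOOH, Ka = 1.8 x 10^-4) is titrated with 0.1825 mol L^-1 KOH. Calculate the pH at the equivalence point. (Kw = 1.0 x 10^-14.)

n(HCOOH) = 0.3573 x 0.03517 = 0.01257 mol; V(KOH) at equivalence = 0.01257/0.1825 = 0.06886 L.
At equivalence all the acid is converted to HCOO-; total volume = 0.03517 + 0.06886 = 0.1040 L, so [HCOO-] = 0.01257/0.1040 = 0.1208 M.
Kb = Kw/Ka = 1.0e-14 / 1.8 x 10^-4 = 5.56e-11.
[OH^-] = sqrt(Kb x [HCOO-]) = sqrt(5.56e-11 x 0.1208) = 2.59e-6 M.
pOH = 5.59, so pH = 14.00 - 5.59 = 8.41.

8.41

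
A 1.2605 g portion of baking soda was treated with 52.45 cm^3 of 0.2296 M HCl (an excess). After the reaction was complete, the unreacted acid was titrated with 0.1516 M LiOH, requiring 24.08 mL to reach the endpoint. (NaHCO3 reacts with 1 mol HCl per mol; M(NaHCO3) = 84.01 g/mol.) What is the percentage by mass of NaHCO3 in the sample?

Total n(HCl) added = 0.2296 x 0.05245 = 0.01204 mol.
n(LiOH) used = 0.1516 x 0.02408 = 0.003651 mol, which equals the excess n(HCl).
So n(HCl) consumed by the sample = 0.01204 - 0.003651 = 0.008392 mol.
n(NaHCO3) = 0.008392 / 1 = 0.008392 mol.
mass NaHCO3 = 0.008392 x 84.01 = 0.7050 g, so %NaHCO3 = 0.7050/1.2605 x 100 = 55.9%.

55.9%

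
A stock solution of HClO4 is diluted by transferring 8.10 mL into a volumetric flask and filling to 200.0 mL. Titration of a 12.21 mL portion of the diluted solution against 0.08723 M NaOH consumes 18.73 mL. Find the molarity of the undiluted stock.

n(NaOH) = 0.08723 x 0.01873 = 0.001634 mol.
n(HClO4) in the aliquot = 0.001634 mol.
[diluted HClO4] = 0.001634 / 0.01221 = 0.1338 M.
Dilution factor = 200.0/8.100 = 24.69, so [stock] = 0.1338 x 24.69 = 3.30 M.

3.30 M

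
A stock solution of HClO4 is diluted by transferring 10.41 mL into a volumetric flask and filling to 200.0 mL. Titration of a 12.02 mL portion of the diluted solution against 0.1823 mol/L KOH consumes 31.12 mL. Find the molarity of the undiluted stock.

n(KOH) = 0.1823 x 0.03112 = 0.005673 mol.
n(HClO4) in the aliquot = 0.005673 mol.
[diluted HClO4] = 0.005673 / 0.01202 = 0.4720 M.
Dilution factor = 200.0/10.41 = 19.21, so [stock] = 0.4720 x 19.21 = 9.07 M.

9.07 M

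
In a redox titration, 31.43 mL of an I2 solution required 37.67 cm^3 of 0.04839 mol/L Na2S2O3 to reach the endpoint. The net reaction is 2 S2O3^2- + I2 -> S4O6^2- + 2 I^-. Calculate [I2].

n(Na2S2O3) = 0.04839 x 0.03767 = 0.001823 mol.
From the balanced equation, 2 mol Na2S2O3 reacts with 1 mol I2, so n(I2) = 0.001823 x 1/2 = 0.0009114 mol.
[I2] = 0.0009114 / 0.03143 L = 0.0290 M.

0.0290 M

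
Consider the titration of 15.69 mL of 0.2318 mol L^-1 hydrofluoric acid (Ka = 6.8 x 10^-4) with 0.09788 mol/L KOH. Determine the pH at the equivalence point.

n(HF) = 0.2318 x 0.01569 = 0.003637 mol; V(KOH) at equivalence = 0.003637/0.09788 = 0.03716 L.
At equivalence all the acid is converted to F-; total volume = 0.01569 + 0.03716 = 0.05285 L, so [F-] = 0.003637/0.05285 = 0.06882 M.
Kb = Kw/Ka = 1.0e-14 / 6.8 x 10^-4 = 1.47e-11.
[OH^-] = sqrt(Kb x [F-]) = sqrt(1.47e-11 x 0.06882) = 1.01e-6 M.
pOH = 6.00, so pH = 14.00 - 6.00 = 8.00.

8.00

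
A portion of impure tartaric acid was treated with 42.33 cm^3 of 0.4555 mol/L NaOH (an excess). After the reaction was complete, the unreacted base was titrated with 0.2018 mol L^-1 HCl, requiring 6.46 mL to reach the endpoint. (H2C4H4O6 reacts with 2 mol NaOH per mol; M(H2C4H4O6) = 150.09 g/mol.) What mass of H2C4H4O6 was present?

Total n(NaOH) added = 0.4555 x 0.04233 = 0.01928 mol.
n(HCl) used = 0.2018 x 0.006460 = 0.001304 mol, which equals the excess n(NaOH).
So n(NaOH) consumed by the sample = 0.01928 - 0.001304 = 0.01798 mol.
n(H2C4H4O6) = 0.01798 / 2 = 0.008989 mol.
mass = 0.008989 mol x 150.09 g/mol = 1.35 g.

1.35 g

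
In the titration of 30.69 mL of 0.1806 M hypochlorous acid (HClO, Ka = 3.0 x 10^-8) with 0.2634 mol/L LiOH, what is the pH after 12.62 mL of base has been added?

7.70

Initial n(HClO) = 0.1806 x 0.03069 = 0.005543 mol.
n(LiOH) added = 0.2634 x 0.01262 = 0.003324 mol, converting that many moles of HClO to ClO-.
Remaining n(HClO) = 0.002219 mol; n(ClO-) = 0.003324 mol.
By Henderson-Hasselbalch, pH = pKa + log([A^-]/[HA]) = 7.52 + log(0.003324/0.002219) = 7.52 + (+0.18) = 7.70.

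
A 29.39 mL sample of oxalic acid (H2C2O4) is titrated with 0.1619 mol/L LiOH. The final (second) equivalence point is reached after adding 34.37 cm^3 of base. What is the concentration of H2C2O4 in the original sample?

0.0947 M

n(LiOH) = 0.1619 x 0.03437 = 0.005565 mol.
At the final (second) equivalence point, 2 mol OH^- react per mol H2C2O4, so n(H2C2O4) = 0.005565 / 2 = 0.002782 mol.
[H2C2O4] = 0.002782 / 0.02939 L = 0.0947 M.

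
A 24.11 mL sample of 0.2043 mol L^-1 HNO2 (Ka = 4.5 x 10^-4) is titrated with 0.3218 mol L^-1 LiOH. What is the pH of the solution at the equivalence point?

8.22

n(HNO2) = 0.2043 x 0.02411 = 0.004926 mol; V(LiOH) at equivalence = 0.004926/0.3218 = 0.01531 L.
At equivalence all the acid is converted to NO2-; total volume = 0.02411 + 0.01531 = 0.03942 L, so [NO2-] = 0.004926/0.03942 = 0.1250 M.
Kb = Kw/Ka = 1.0e-14 / 4.5 x 10^-4 = 2.22e-11.
[OH^-] = sqrt(Kb x [NO2-]) = sqrt(2.22e-11 x 0.1250) = 1.67e-6 M.
pOH = 5.78, so pH = 14.00 - 5.78 = 8.22.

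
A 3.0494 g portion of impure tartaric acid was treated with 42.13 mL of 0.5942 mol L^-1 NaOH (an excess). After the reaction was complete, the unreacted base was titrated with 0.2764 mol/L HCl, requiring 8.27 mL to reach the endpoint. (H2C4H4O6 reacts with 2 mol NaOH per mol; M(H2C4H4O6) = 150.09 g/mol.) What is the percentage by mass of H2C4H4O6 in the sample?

Total n(NaOH) added = 0.5942 x 0.04213 = 0.02503 mol.
n(HCl) used = 0.2764 x 0.008270 = 0.002286 mol, which equals the excess n(NaOH).
So n(NaOH) consumed by the sample = 0.02503 - 0.002286 = 0.02275 mol.
n(H2C4H4O6) = 0.02275 / 2 = 0.01137 mol.
mass H2C4H4O6 = 0.01137 x 150.09 = 1.707 g, so %H2C4H4O6 = 1.707/3.0494 x 100 = 56.0%.

56.0%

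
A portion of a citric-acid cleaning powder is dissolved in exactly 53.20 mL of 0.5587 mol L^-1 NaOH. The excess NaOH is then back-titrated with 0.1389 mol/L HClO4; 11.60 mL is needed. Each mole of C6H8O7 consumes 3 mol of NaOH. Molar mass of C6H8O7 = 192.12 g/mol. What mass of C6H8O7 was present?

1.80 g

Total n(NaOH) added = 0.5587 x 0.05320 = 0.02972 mol.
n(HClO4) used = 0.1389 x 0.01160 = 0.001611 mol, which equals the excess n(NaOH).
So n(NaOH) consumed by the sample = 0.02972 - 0.001611 = 0.02811 mol.
n(C6H8O7) = 0.02811 / 3 = 0.009371 mol.
mass = 0.009371 mol x 192.12 g/mol = 1.80 g.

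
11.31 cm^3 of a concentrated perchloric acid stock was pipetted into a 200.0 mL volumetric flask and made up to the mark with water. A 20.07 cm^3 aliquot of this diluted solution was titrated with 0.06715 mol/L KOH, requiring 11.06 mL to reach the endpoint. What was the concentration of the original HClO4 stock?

0.654 M

n(KOH) = 0.06715 x 0.01106 = 0.0007427 mol.
n(HClO4) in the aliquot = 0.0007427 mol.
[diluted HClO4] = 0.0007427 / 0.02007 = 0.03700 M.
Dilution factor = 200.0/11.31 = 17.68, so [stock] = 0.03700 x 17.68 = 0.654 M.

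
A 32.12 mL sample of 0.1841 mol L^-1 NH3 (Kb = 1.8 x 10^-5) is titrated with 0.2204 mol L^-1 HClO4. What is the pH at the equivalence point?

5.13

n(NH3) = 0.1841 x 0.03212 = 0.005913 mol; V(HClO4) at equivalence = 0.005913/0.2204 = 0.02683 L.
At equivalence the base is fully converted to NH4+; total volume = 0.05895 L, so [NH4+] = 0.005913/0.05895 = 0.1003 M.
Ka(NH4+) = Kw/Kb = 1.0e-14 / 1.8 x 10^-5 = 5.56e-10.
[H^+] = sqrt(Ka x [NH4+]) = sqrt(5.56e-10 x 0.1003) = 7.47e-6 M.
pH = -log(7.47e-6) = 5.13.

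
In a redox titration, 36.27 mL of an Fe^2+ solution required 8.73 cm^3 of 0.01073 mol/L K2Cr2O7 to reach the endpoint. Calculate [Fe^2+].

0.0155 M

n(K2Cr2O7) = 0.01073 x 0.008730 = 9.367e-5 mol.
From the balanced equation, 1 mol K2Cr2O7 reacts with 6 mol Fe^2+, so n(Fe^2+) = 9.367e-5 x 6/1 = 0.0005620 mol.
[Fe^2+] = 0.0005620 / 0.03627 L = 0.0155 M.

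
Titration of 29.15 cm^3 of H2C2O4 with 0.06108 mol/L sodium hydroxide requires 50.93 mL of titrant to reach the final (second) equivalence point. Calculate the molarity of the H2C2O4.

n(NaOH) = 0.06108 x 0.05093 = 0.003111 mol.
At the final (second) equivalence point, 2 mol OH^- react per mol H2C2O4, so n(H2C2O4) = 0.003111 / 2 = 0.001555 mol.
[H2C2O4] = 0.001555 / 0.02915 L = 0.0534 M.

0.0534 M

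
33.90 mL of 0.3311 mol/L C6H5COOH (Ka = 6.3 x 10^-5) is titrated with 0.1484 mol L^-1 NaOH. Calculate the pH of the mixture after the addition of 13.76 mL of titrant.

Initial n(C6H5COOH) = 0.3311 x 0.03390 = 0.01122 mol.
n(NaOH) added = 0.1484 x 0.01376 = 0.002042 mol, converting that many moles of C6H5COOH to C6H5COO-.
Remaining n(C6H5COOH) = 0.009182 mol; n(C6H5COO-) = 0.002042 mol.
By Henderson-Hasselbalch, pH = pKa + log([A^-]/[HA]) = 4.20 + log(0.002042/0.009182) = 4.20 + (-0.65) = 3.55.

3.55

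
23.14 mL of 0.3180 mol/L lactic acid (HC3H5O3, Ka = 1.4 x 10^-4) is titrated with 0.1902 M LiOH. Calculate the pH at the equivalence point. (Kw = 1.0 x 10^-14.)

n(HC3H5O3) = 0.3180 x 0.02314 = 0.007359 mol; V(LiOH) at equivalence = 0.007359/0.1902 = 0.03869 L.
At equivalence all the acid is converted to C3H5O3-; total volume = 0.02314 + 0.03869 = 0.06183 L, so [C3H5O3-] = 0.007359/0.06183 = 0.1190 M.
Kb = Kw/Ka = 1.0e-14 / 1.4 x 10^-4 = 7.14e-11.
[OH^-] = sqrt(Kb x [C3H5O3-]) = sqrt(7.14e-11 x 0.1190) = 2.92e-6 M.
pOH = 5.54, so pH = 14.00 - 5.54 = 8.46.

8.46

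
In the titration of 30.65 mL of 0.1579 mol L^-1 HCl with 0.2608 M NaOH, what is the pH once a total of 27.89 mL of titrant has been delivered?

12.62

n(acid) = 0.1579 x 0.03065 = 0.004840 mol; n(NaOH) added = 0.2608 x 0.02789 = 0.007274 mol.
Base is in excess by 0.007274 - 0.004840 = 0.002434 mol in a total volume of 0.05854 L.
[OH^-] = 0.002434/0.05854 = 0.04158 M, so pOH = 1.38 and pH = 14.00 - 1.38 = 12.62.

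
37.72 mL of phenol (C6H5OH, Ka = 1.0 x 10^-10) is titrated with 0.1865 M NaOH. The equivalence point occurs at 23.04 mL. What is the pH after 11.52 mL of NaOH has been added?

11.52 mL is exactly half the equivalence volume (23.04/2), i.e. the half-equivalence point.
There, n(HA) = n(A^-), so pH = pKa = -log(1.0 x 10^-10) = 10.00.

10.00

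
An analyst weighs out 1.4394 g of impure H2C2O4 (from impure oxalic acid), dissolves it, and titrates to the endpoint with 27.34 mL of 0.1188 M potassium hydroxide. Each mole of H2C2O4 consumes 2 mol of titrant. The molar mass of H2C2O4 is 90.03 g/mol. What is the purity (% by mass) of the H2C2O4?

10.2%

n(KOH) = 0.1188 x 0.02734 = 0.003248 mol.
n(H2C2O4) = 0.003248 / 2 = 0.001624 mol.
mass of H2C2O4 = 0.001624 x 90.03 = 0.1462 g.
% purity = 0.1462 / 1.4394 x 100 = 10.2%.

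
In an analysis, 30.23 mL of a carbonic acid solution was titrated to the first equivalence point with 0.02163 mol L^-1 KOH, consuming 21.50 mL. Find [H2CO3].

0.0154 M

n(KOH) = 0.02163 x 0.02150 = 0.0004650 mol.
At the first equivalence point, 1 mol OH^- react per mol H2CO3, so n(H2CO3) = 0.0004650 / 1 = 0.0004650 mol.
[H2CO3] = 0.0004650 / 0.03023 L = 0.0154 M.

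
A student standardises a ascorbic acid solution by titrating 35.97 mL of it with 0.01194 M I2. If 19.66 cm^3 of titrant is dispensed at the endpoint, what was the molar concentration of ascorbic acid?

n(I2) = 0.01194 x 0.01966 = 0.0002347 mol.
From the balanced equation, 1 mol I2 reacts with 1 mol ascorbic acid, so n(ascorbic acid) = 0.0002347 x 1/1 = 0.0002347 mol.
[ascorbic acid] = 0.0002347 / 0.03597 L = 0.00653 M.

0.00653 M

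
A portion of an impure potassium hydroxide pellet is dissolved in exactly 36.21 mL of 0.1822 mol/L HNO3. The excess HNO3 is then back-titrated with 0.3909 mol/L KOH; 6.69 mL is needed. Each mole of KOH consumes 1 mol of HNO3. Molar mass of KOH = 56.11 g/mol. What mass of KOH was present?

Total n(HNO3) added = 0.1822 x 0.03621 = 0.006597 mol.
n(KOH) used = 0.3909 x 0.006690 = 0.002615 mol, which equals the excess n(HNO3).
So n(HNO3) consumed by the sample = 0.006597 - 0.002615 = 0.003982 mol.
n(KOH) = 0.003982 / 1 = 0.003982 mol.
mass = 0.003982 mol x 56.11 g/mol = 0.223 g.

0.223 g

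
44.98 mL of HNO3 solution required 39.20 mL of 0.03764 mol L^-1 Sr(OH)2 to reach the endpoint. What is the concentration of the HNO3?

0.0656 M

n(Sr(OH)2) delivered = 0.03764 x 0.03920 = 0.001475 mol.
The reaction is 2 HNO3 + 1 Sr(OH)2, so n(HNO3) = 0.001475 x 2/1 = 0.002951 mol.
[HNO3] = 0.002951 mol / 0.04498 L = 0.0656 M.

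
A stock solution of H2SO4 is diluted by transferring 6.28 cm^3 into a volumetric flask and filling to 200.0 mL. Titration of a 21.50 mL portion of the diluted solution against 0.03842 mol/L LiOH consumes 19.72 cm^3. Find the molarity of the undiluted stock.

0.561 M

n(LiOH) = 0.03842 x 0.01972 = 0.0007576 mol.
n(H2SO4) in the aliquot = 0.0007576 x 1/2 = 0.0003788 mol.
[diluted H2SO4] = 0.0003788 / 0.02150 = 0.01762 M.
Dilution factor = 200.0/6.280 = 31.85, so [stock] = 0.01762 x 31.85 = 0.561 M.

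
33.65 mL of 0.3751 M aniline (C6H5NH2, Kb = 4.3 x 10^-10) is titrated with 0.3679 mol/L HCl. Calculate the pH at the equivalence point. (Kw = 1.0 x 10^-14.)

n(C6H5NH2) = 0.3751 x 0.03365 = 0.01262 mol; V(HCl) at equivalence = 0.01262/0.3679 = 0.03431 L.
At equivalence the base is fully converted to C6H5NH3+; total volume = 0.06796 L, so [C6H5NH3+] = 0.01262/0.06796 = 0.1857 M.
Ka(C6H5NH3+) = Kw/Kb = 1.0e-14 / 4.3 x 10^-10 = 2.33e-5.
[H^+] = sqrt(Ka x [C6H5NH3+]) = sqrt(2.33e-5 x 0.1857) = 0.00208 M.
pH = -log(0.00208) = 2.68.

2.68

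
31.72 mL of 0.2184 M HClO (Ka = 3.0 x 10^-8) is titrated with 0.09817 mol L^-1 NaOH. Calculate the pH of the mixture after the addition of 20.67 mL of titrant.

Initial n(HClO) = 0.2184 x 0.03172 = 0.006928 mol.
n(NaOH) added = 0.09817 x 0.02067 = 0.002029 mol, converting that many moles of HClO to ClO-.
Remaining n(HClO) = 0.004898 mol; n(ClO-) = 0.002029 mol.
By Henderson-Hasselbalch, pH = pKa + log([A^-]/[HA]) = 7.52 + log(0.002029/0.004898) = 7.52 + (-0.38) = 7.14.

7.14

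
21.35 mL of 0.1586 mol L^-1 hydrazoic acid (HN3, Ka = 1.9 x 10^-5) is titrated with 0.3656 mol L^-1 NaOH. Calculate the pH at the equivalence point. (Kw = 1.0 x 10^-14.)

n(HN3) = 0.1586 x 0.02135 = 0.003386 mol; V(NaOH) at equivalence = 0.003386/0.3656 = 0.009262 L.
At equivalence all the acid is converted to N3-; total volume = 0.02135 + 0.009262 = 0.03061 L, so [N3-] = 0.003386/0.03061 = 0.1106 M.
Kb = Kw/Ka = 1.0e-14 / 1.9 x 10^-5 = 5.26e-10.
[OH^-] = sqrt(Kb x [N3-]) = sqrt(5.26e-10 x 0.1106) = 7.63e-6 M.
pOH = 5.12, so pH = 14.00 - 5.12 = 8.88.

8.88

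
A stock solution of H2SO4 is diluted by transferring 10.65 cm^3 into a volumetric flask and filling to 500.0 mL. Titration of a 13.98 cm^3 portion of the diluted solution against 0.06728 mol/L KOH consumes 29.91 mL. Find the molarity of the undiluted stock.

3.38 M

n(KOH) = 0.06728 x 0.02991 = 0.002012 mol.
n(H2SO4) in the aliquot = 0.002012 x 1/2 = 0.001006 mol.
[diluted H2SO4] = 0.001006 / 0.01398 = 0.07197 M.
Dilution factor = 500.0/10.65 = 46.95, so [stock] = 0.07197 x 46.95 = 3.38 M.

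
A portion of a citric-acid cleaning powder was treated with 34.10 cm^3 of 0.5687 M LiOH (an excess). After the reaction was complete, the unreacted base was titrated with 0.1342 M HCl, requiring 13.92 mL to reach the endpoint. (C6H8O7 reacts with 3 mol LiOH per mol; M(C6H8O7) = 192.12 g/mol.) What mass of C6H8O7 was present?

1.12 g

Total n(LiOH) added = 0.5687 x 0.03410 = 0.01939 mol.
n(HCl) used = 0.1342 x 0.01392 = 0.001868 mol, which equals the excess n(LiOH).
So n(LiOH) consumed by the sample = 0.01939 - 0.001868 = 0.01752 mol.
n(C6H8O7) = 0.01752 / 3 = 0.005842 mol.
mass = 0.005842 mol x 192.12 g/mol = 1.12 g.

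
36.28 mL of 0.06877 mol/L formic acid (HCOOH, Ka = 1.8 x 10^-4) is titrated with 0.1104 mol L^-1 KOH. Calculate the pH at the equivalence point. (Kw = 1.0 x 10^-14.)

8.19

n(HCOOH) = 0.06877 x 0.03628 = 0.002495 mol; V(KOH) at equivalence = 0.002495/0.1104 = 0.02260 L.
At equivalence all the acid is converted to HCOO-; total volume = 0.03628 + 0.02260 = 0.05888 L, so [HCOO-] = 0.002495/0.05888 = 0.04237 M.
Kb = Kw/Ka = 1.0e-14 / 1.8 x 10^-4 = 5.56e-11.
[OH^-] = sqrt(Kb x [HCOO-]) = sqrt(5.56e-11 x 0.04237) = 1.53e-6 M.
pOH = 5.81, so pH = 14.00 - 5.81 = 8.19.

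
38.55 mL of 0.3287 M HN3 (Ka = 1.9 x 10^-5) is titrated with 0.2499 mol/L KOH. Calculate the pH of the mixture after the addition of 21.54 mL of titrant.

Initial n(HN3) = 0.3287 x 0.03855 = 0.01267 mol.
n(KOH) added = 0.2499 x 0.02154 = 0.005383 mol, converting that many moles of HN3 to N3-.
Remaining n(HN3) = 0.007289 mol; n(N3-) = 0.005383 mol.
By Henderson-Hasselbalch, pH = pKa + log([A^-]/[HA]) = 4.72 + log(0.005383/0.007289) = 4.72 + (-0.13) = 4.59.

4.59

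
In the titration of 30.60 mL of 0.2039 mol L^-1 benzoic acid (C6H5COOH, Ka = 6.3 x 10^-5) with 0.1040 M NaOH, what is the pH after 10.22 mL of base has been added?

3.51

Initial n(C6H5COOH) = 0.2039 x 0.03060 = 0.006239 mol.
n(NaOH) added = 0.1040 x 0.01022 = 0.001063 mol, converting that many moles of C6H5COOH to C6H5COO-.
Remaining n(C6H5COOH) = 0.005176 mol; n(C6H5COO-) = 0.001063 mol.
By Henderson-Hasselbalch, pH = pKa + log([A^-]/[HA]) = 4.20 + log(0.001063/0.005176) = 4.20 + (-0.69) = 3.51.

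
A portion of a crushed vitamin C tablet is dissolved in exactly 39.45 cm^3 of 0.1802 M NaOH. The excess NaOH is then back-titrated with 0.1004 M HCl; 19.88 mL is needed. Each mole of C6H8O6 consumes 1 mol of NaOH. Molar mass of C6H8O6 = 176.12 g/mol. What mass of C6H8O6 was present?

Total n(NaOH) added = 0.1802 x 0.03945 = 0.007109 mol.
n(HCl) used = 0.1004 x 0.01988 = 0.001996 mol, which equals the excess n(NaOH).
So n(NaOH) consumed by the sample = 0.007109 - 0.001996 = 0.005113 mol.
n(C6H8O6) = 0.005113 / 1 = 0.005113 mol.
mass = 0.005113 mol x 176.12 g/mol = 0.900 g.

0.900 g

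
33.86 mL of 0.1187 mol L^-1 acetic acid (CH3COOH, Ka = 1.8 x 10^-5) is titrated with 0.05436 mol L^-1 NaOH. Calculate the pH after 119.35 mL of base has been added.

12.21

n(acid) = 0.1187 x 0.03386 = 0.004019 mol; n(NaOH) added = 0.05436 x 0.1193 = 0.006488 mol.
Base is in excess by 0.006488 - 0.004019 = 0.002469 mol in a total volume of 0.1532 L.
[OH^-] = 0.002469/0.1532 = 0.01611 M, so pOH = 1.79 and pH = 14.00 - 1.79 = 12.21.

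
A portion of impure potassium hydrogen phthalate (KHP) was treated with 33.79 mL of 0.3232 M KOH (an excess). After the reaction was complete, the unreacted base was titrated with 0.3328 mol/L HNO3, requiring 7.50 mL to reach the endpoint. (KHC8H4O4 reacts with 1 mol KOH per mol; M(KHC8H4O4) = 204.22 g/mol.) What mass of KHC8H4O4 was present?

Total n(KOH) added = 0.3232 x 0.03379 = 0.01092 mol.
n(HNO3) used = 0.3328 x 0.007500 = 0.002496 mol, which equals the excess n(KOH).
So n(KOH) consumed by the sample = 0.01092 - 0.002496 = 0.008425 mol.
n(KHC8H4O4) = 0.008425 / 1 = 0.008425 mol.
mass = 0.008425 mol x 204.22 g/mol = 1.72 g.

1.72 g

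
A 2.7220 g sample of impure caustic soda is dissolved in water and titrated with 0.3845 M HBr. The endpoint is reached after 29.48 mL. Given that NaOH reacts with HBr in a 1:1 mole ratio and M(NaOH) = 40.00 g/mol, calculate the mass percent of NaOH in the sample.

16.7%

n(HBr) = 0.3845 x 0.02948 = 0.01134 mol.
n(NaOH) = 0.01134 / 1 = 0.01134 mol.
mass of NaOH = 0.01134 x 40.00 = 0.4534 g.
% purity = 0.4534 / 2.7220 x 100 = 16.7%.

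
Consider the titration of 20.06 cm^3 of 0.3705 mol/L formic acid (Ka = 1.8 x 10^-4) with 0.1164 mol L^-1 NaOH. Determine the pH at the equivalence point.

8.35

n(HCOOH) = 0.3705 x 0.02006 = 0.007432 mol; V(NaOH) at equivalence = 0.007432/0.1164 = 0.06385 L.
At equivalence all the acid is converted to HCOO-; total volume = 0.02006 + 0.06385 = 0.08391 L, so [HCOO-] = 0.007432/0.08391 = 0.08857 M.
Kb = Kw/Ka = 1.0e-14 / 1.8 x 10^-4 = 5.56e-11.
[OH^-] = sqrt(Kb x [HCOO-]) = sqrt(5.56e-11 x 0.08857) = 2.22e-6 M.
pOH = 5.65, so pH = 14.00 - 5.65 = 8.35.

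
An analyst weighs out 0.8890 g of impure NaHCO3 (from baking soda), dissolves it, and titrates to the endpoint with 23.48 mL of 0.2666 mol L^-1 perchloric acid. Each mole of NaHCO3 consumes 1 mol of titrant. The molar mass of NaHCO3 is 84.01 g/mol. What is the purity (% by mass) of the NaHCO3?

59.2%

n(HClO4) = 0.2666 x 0.02348 = 0.006260 mol.
n(NaHCO3) = 0.006260 / 1 = 0.006260 mol.
mass of NaHCO3 = 0.006260 x 84.01 = 0.5259 g.
% purity = 0.5259 / 0.8890 x 100 = 59.2%.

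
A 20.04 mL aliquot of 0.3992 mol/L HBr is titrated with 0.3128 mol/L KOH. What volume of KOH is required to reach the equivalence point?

25.6 mL

n(HBr) = 0.3992 mol/L x 0.02004 L = 0.008000 mol.
At equivalence n(KOH) = n(HBr) = 0.008000 mol.
V(KOH) = 0.008000 / 0.3128 = 0.02558 L = 25.6 mL.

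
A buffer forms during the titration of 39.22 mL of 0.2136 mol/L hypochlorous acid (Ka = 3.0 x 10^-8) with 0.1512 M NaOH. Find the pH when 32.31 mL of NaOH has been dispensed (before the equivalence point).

Initial n(HClO) = 0.2136 x 0.03922 = 0.008377 mol.
n(NaOH) added = 0.1512 x 0.03231 = 0.004885 mol, converting that many moles of HClO to ClO-.
Remaining n(HClO) = 0.003492 mol; n(ClO-) = 0.004885 mol.
By Henderson-Hasselbalch, pH = pKa + log([A^-]/[HA]) = 7.52 + log(0.004885/0.003492) = 7.52 + (+0.15) = 7.67.

7.67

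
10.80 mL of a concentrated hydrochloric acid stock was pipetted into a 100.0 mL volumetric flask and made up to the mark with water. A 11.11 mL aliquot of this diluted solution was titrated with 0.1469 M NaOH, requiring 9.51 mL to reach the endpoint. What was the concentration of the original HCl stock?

n(NaOH) = 0.1469 x 0.009510 = 0.001397 mol.
n(HCl) in the aliquot = 0.001397 mol.
[diluted HCl] = 0.001397 / 0.01111 = 0.1257 M.
Dilution factor = 100.0/10.80 = 9.259, so [stock] = 0.1257 x 9.259 = 1.16 M.

1.16 M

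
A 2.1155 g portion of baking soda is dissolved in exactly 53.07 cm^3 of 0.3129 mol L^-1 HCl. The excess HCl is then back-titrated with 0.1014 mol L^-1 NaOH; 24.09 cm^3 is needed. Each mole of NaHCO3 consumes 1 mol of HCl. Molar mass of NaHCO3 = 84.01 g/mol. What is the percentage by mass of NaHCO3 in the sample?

56.2%

Total n(HCl) added = 0.3129 x 0.05307 = 0.01661 mol.
n(NaOH) used = 0.1014 x 0.02409 = 0.002443 mol, which equals the excess n(HCl).
So n(HCl) consumed by the sample = 0.01661 - 0.002443 = 0.01416 mol.
n(NaHCO3) = 0.01416 / 1 = 0.01416 mol.
mass NaHCO3 = 0.01416 x 84.01 = 1.190 g, so %NaHCO3 = 1.190/2.1155 x 100 = 56.2%.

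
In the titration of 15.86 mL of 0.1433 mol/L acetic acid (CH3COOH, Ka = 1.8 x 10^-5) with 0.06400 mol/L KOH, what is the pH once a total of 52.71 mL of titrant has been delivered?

12.21

n(acid) = 0.1433 x 0.01586 = 0.002273 mol; n(KOH) added = 0.06400 x 0.05271 = 0.003373 mol.
Base is in excess by 0.003373 - 0.002273 = 0.001101 mol in a total volume of 0.06857 L.
[OH^-] = 0.001101/0.06857 = 0.01605 M, so pOH = 1.79 and pH = 14.00 - 1.79 = 12.21.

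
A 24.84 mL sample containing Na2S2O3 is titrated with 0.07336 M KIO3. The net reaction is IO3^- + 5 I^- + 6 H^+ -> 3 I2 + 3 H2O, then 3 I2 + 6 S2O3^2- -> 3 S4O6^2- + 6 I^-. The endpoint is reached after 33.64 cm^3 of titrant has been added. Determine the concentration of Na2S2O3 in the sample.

n(KIO3) = 0.07336 x 0.03364 = 0.002468 mol.
From the balanced equation, 1 mol KIO3 reacts with 6 mol Na2S2O3, so n(Na2S2O3) = 0.002468 x 6/1 = 0.01481 mol.
[Na2S2O3] = 0.01481 / 0.02484 L = 0.596 M.

0.596 M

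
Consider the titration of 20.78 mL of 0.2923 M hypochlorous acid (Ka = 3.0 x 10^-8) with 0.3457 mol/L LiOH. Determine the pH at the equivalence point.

10.36

n(HClO) = 0.2923 x 0.02078 = 0.006074 mol; V(LiOH) at equivalence = 0.006074/0.3457 = 0.01757 L.
At equivalence all the acid is converted to ClO-; total volume = 0.02078 + 0.01757 = 0.03835 L, so [ClO-] = 0.006074/0.03835 = 0.1584 M.
Kb = Kw/Ka = 1.0e-14 / 3.0 x 10^-8 = 3.33e-7.
[OH^-] = sqrt(Kb x [ClO-]) = sqrt(3.33e-7 x 0.1584) = 0.000230 M.
pOH = 3.64, so pH = 14.00 - 3.64 = 10.36.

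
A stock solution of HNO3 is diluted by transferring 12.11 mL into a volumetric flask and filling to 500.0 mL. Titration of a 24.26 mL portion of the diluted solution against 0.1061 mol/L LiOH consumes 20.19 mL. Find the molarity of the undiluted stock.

3.65 M

n(LiOH) = 0.1061 x 0.02019 = 0.002142 mol.
n(HNO3) in the aliquot = 0.002142 mol.
[diluted HNO3] = 0.002142 / 0.02426 = 0.08830 M.
Dilution factor = 500.0/12.11 = 41.29, so [stock] = 0.08830 x 41.29 = 3.65 M.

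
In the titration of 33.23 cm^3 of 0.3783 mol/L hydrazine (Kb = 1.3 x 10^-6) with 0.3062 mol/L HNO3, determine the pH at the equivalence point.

n(N2H4) = 0.3783 x 0.03323 = 0.01257 mol; V(HNO3) at equivalence = 0.01257/0.3062 = 0.04105 L.
At equivalence the base is fully converted to N2H5+; total volume = 0.07428 L, so [N2H5+] = 0.01257/0.07428 = 0.1692 M.
Ka(N2H5+) = Kw/Kb = 1.0e-14 / 1.3 x 10^-6 = 7.69e-9.
[H^+] = sqrt(Ka x [N2H5+]) = sqrt(7.69e-9 x 0.1692) = 3.61e-5 M.
pH = -log(3.61e-5) = 4.44.

4.44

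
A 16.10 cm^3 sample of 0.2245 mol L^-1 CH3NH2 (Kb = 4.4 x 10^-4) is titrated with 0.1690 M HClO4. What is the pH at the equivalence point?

n(CH3NH2) = 0.2245 x 0.01610 = 0.003614 mol; V(HClO4) at equivalence = 0.003614/0.1690 = 0.02139 L.
At equivalence the base is fully converted to CH3NH3+; total volume = 0.03749 L, so [CH3NH3+] = 0.003614/0.03749 = 0.09642 M.
Ka(CH3NH3+) = Kw/Kb = 1.0e-14 / 4.4 x 10^-4 = 2.27e-11.
[H^+] = sqrt(Ka x [CH3NH3+]) = sqrt(2.27e-11 x 0.09642) = 1.48e-6 M.
pH = -log(1.48e-6) = 5.83.

5.83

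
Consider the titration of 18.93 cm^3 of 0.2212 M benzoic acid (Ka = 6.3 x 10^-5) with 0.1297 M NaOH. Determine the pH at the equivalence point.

8.56

n(C6H5COOH) = 0.2212 x 0.01893 = 0.004187 mol; V(NaOH) at equivalence = 0.004187/0.1297 = 0.03228 L.
At equivalence all the acid is converted to C6H5COO-; total volume = 0.01893 + 0.03228 = 0.05121 L, so [C6H5COO-] = 0.004187/0.05121 = 0.08176 M.
Kb = Kw/Ka = 1.0e-14 / 6.3 x 10^-5 = 1.59e-10.
[OH^-] = sqrt(Kb x [C6H5COO-]) = sqrt(1.59e-10 x 0.08176) = 3.60e-6 M.
pOH = 5.44, so pH = 14.00 - 5.44 = 8.56.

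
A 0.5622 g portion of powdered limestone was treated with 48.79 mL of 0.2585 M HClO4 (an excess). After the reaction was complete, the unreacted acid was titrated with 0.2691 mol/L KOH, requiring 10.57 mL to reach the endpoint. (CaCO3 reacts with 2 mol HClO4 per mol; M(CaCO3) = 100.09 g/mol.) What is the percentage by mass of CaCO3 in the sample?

Total n(HClO4) added = 0.2585 x 0.04879 = 0.01261 mol.
n(KOH) used = 0.2691 x 0.01057 = 0.002844 mol, which equals the excess n(HClO4).
So n(HClO4) consumed by the sample = 0.01261 - 0.002844 = 0.009768 mol.
n(CaCO3) = 0.009768 / 2 = 0.004884 mol.
mass CaCO3 = 0.004884 x 100.09 = 0.4888 g, so %CaCO3 = 0.4888/0.5622 x 100 = 86.9%.

86.9%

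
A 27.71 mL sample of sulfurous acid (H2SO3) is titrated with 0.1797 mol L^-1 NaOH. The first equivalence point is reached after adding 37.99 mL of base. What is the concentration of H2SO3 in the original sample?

n(NaOH) = 0.1797 x 0.03799 = 0.006827 mol.
At the first equivalence point, 1 mol OH^- react per mol H2SO3, so n(H2SO3) = 0.006827 / 1 = 0.006827 mol.
[H2SO3] = 0.006827 / 0.02771 L = 0.246 M.

0.246 M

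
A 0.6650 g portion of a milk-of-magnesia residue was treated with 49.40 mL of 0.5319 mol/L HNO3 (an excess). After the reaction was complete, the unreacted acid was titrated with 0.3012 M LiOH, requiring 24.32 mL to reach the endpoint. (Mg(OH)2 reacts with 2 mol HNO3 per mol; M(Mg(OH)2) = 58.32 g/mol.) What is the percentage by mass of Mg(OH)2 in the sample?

Total n(HNO3) added = 0.5319 x 0.04940 = 0.02628 mol.
n(LiOH) used = 0.3012 x 0.02432 = 0.007325 mol, which equals the excess n(HNO3).
So n(HNO3) consumed by the sample = 0.02628 - 0.007325 = 0.01895 mol.
n(Mg(OH)2) = 0.01895 / 2 = 0.009475 mol.
mass Mg(OH)2 = 0.009475 x 58.32 = 0.5526 g, so %Mg(OH)2 = 0.5526/0.6650 x 100 = 83.1%.

83.1%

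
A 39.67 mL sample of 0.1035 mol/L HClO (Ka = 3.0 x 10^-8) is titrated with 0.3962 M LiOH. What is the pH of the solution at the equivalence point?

n(HClO) = 0.1035 x 0.03967 = 0.004106 mol; V(LiOH) at equivalence = 0.004106/0.3962 = 0.01036 L.
At equivalence all the acid is converted to ClO-; total volume = 0.03967 + 0.01036 = 0.05003 L, so [ClO-] = 0.004106/0.05003 = 0.08206 M.
Kb = Kw/Ka = 1.0e-14 / 3.0 x 10^-8 = 3.33e-7.
[OH^-] = sqrt(Kb x [ClO-]) = sqrt(3.33e-7 x 0.08206) = 0.000165 M.
pOH = 3.78, so pH = 14.00 - 3.78 = 10.22.

10.22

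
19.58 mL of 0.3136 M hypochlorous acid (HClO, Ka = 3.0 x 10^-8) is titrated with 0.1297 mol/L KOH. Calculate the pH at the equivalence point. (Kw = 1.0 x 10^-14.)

n(HClO) = 0.3136 x 0.01958 = 0.006140 mol; V(KOH) at equivalence = 0.006140/0.1297 = 0.04734 L.
At equivalence all the acid is converted to ClO-; total volume = 0.01958 + 0.04734 = 0.06692 L, so [ClO-] = 0.006140/0.06692 = 0.09175 M.
Kb = Kw/Ka = 1.0e-14 / 3.0 x 10^-8 = 3.33e-7.
[OH^-] = sqrt(Kb x [ClO-]) = sqrt(3.33e-7 x 0.09175) = 0.000175 M.
pOH = 3.76, so pH = 14.00 - 3.76 = 10.24.

10.24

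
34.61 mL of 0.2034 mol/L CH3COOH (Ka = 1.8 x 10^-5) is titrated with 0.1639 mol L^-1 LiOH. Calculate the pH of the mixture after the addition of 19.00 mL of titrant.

4.64

Initial n(CH3COOH) = 0.2034 x 0.03461 = 0.007040 mol.
n(LiOH) added = 0.1639 x 0.01900 = 0.003114 mol, converting that many moles of CH3COOH to CH3COO-.
Remaining n(CH3COOH) = 0.003926 mol; n(CH3COO-) = 0.003114 mol.
By Henderson-Hasselbalch, pH = pKa + log([A^-]/[HA]) = 4.74 + log(0.003114/0.003926) = 4.74 + (-0.10) = 4.64.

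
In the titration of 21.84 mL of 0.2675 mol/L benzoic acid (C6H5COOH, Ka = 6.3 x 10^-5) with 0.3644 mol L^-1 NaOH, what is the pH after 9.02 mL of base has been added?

Initial n(C6H5COOH) = 0.2675 x 0.02184 = 0.005842 mol.
n(NaOH) added = 0.3644 x 0.009020 = 0.003287 mol, converting that many moles of C6H5COOH to C6H5COO-.
Remaining n(C6H5COOH) = 0.002555 mol; n(C6H5COO-) = 0.003287 mol.
By Henderson-Hasselbalch, pH = pKa + log([A^-]/[HA]) = 4.20 + log(0.003287/0.002555) = 4.20 + (+0.11) = 4.31.

4.31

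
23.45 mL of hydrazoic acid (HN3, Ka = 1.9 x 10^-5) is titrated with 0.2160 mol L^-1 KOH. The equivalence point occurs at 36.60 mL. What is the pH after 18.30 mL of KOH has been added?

18.30 mL is exactly half the equivalence volume (36.60/2), i.e. the half-equivalence point.
There, n(HA) = n(A^-), so pH = pKa = -log(1.9 x 10^-5) = 4.72.

4.72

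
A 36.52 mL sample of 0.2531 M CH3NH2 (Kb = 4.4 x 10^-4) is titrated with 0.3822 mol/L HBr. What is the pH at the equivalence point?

n(CH3NH2) = 0.2531 x 0.03652 = 0.009243 mol; V(HBr) at equivalence = 0.009243/0.3822 = 0.02418 L.
At equivalence the base is fully converted to CH3NH3+; total volume = 0.06070 L, so [CH3NH3+] = 0.009243/0.06070 = 0.1523 M.
Ka(CH3NH3+) = Kw/Kb = 1.0e-14 / 4.4 x 10^-4 = 2.27e-11.
[H^+] = sqrt(Ka x [CH3NH3+]) = sqrt(2.27e-11 x 0.1523) = 1.86e-6 M.
pH = -log(1.86e-6) = 5.73.

5.73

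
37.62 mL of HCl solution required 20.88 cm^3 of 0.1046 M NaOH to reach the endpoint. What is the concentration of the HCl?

0.0581 M

n(NaOH) delivered = 0.1046 x 0.02088 = 0.002184 mol.
For a 1:1 reaction, n(HCl) = 0.002184 mol.
[HCl] = 0.002184 mol / 0.03762 L = 0.0581 M.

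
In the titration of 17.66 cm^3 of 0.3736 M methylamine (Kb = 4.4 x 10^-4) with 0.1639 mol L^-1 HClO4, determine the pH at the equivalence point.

5.79

n(CH3NH2) = 0.3736 x 0.01766 = 0.006598 mol; V(HClO4) at equivalence = 0.006598/0.1639 = 0.04025 L.
At equivalence the base is fully converted to CH3NH3+; total volume = 0.05791 L, so [CH3NH3+] = 0.006598/0.05791 = 0.1139 M.
Ka(CH3NH3+) = Kw/Kb = 1.0e-14 / 4.4 x 10^-4 = 2.27e-11.
[H^+] = sqrt(Ka x [CH3NH3+]) = sqrt(2.27e-11 x 0.1139) = 1.61e-6 M.
pH = -log(1.61e-6) = 5.79.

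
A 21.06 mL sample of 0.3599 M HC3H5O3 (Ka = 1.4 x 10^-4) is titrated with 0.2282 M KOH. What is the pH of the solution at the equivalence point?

n(HC3H5O3) = 0.3599 x 0.02106 = 0.007579 mol; V(KOH) at equivalence = 0.007579/0.2282 = 0.03321 L.
At equivalence all the acid is converted to C3H5O3-; total volume = 0.02106 + 0.03321 = 0.05427 L, so [C3H5O3-] = 0.007579/0.05427 = 0.1397 M.
Kb = Kw/Ka = 1.0e-14 / 1.4 x 10^-4 = 7.14e-11.
[OH^-] = sqrt(Kb x [C3H5O3-]) = sqrt(7.14e-11 x 0.1397) = 3.16e-6 M.
pOH = 5.50, so pH = 14.00 - 5.50 = 8.50.

8.50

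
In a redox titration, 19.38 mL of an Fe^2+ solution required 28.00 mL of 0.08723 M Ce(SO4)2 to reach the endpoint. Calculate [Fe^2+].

0.126 M

n(Ce(SO4)2) = 0.08723 x 0.02800 = 0.002442 mol.
From the balanced equation, 1 mol Ce(SO4)2 reacts with 1 mol Fe^2+, so n(Fe^2+) = 0.002442 x 1/1 = 0.002442 mol.
[Fe^2+] = 0.002442 / 0.01938 L = 0.126 M.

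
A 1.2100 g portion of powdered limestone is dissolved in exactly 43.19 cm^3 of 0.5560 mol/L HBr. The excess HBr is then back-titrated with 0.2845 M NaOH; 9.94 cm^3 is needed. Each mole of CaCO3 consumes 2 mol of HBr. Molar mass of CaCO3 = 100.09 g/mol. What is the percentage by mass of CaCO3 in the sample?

Total n(HBr) added = 0.5560 x 0.04319 = 0.02401 mol.
n(NaOH) used = 0.2845 x 0.009940 = 0.002828 mol, which equals the excess n(HBr).
So n(HBr) consumed by the sample = 0.02401 - 0.002828 = 0.02119 mol.
n(CaCO3) = 0.02119 / 2 = 0.01059 mol.
mass CaCO3 = 0.01059 x 100.09 = 1.060 g, so %CaCO3 = 1.060/1.2100 x 100 = 87.6%.

87.6%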